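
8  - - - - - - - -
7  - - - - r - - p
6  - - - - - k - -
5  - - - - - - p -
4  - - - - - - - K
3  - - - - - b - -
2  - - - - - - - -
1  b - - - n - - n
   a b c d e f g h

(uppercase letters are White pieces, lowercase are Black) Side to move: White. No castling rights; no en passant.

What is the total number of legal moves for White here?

White to move; king on h4.
In check: yes, from the black pawn on g5.
Legal moves: Kh3.
Count: 1.

1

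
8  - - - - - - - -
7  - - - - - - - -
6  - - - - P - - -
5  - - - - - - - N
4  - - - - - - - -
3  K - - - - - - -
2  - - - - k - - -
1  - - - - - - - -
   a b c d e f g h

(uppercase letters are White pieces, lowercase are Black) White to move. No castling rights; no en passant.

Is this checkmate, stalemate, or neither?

neither

White to move; white king on a3.
In check: no.
Legal moves for White: Ng7, Nf6, Nf4+, Ng3+, Kb4, Ka4, Kb3, Kb2, Ka2, e7.
White has 10 legal moves and is not in check → neither.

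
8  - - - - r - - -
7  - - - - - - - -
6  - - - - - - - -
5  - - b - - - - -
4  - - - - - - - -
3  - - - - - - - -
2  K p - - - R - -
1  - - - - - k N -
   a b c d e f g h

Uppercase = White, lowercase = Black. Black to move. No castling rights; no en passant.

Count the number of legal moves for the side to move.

4

Black to move; king on f1.
In check: yes, from the white rook on f2.
Legal moves: Kxf2, Kxg1, Ke1, Bxf2.
Count: 4.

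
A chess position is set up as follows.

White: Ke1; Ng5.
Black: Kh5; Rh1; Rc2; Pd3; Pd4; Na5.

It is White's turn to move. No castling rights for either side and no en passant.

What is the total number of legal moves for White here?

White to move; king on e1.
In check: yes, from the black rook on h1.
Legal moves: none.
Count: 0.

0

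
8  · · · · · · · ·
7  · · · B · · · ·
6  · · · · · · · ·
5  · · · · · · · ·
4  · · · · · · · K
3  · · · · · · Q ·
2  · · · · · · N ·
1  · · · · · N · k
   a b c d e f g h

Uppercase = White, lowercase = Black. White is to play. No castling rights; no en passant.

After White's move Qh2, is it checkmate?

After Qh2: black king on h1; in check: yes, from the white queen on h2.
King squares — g1: attacked by Qh2; g2: attacked by Qh2; h2: attacked by Nf1.
Black has no legal moves → checkmate.

yes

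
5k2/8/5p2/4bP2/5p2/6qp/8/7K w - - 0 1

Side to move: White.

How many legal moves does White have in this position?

0

White to move; king on h1.
In check: no.
Legal moves: none.
Count: 0.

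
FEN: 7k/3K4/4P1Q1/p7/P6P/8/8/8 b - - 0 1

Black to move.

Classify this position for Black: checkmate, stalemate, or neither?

stalemate

Black to move; black king on h8.
In check: no.
King squares — g7: attacked by Qg6; h7: attacked by Qg6; g8: attacked by Qg6.
Legal moves for Black: none.
Not in check and no legal moves → stalemate.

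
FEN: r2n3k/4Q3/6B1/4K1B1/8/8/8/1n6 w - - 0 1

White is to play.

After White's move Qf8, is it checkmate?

After Qf8: black king on h8; in check: yes, from the white queen on f8.
King squares — g7: attacked by Qf8; h7: attacked by Bg6; g8: attacked by Qf8.
Black has no legal moves → checkmate.

yes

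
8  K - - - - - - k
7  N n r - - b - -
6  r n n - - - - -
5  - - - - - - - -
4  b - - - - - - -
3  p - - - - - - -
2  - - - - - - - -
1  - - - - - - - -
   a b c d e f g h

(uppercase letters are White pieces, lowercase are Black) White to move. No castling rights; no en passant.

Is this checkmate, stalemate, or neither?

checkmate

White to move; white king on a8.
In check: yes, from the black knight on b6.
King squares — a7: own knight; b7: attacked by Rc7; b8: attacked by Nc6.
Legal moves for White: none.
In check with no legal moves → checkmate.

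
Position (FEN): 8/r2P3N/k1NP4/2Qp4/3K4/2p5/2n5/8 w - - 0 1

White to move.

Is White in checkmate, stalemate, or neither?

White to move; white king on d4.
In check: yes, from the black knight on c2.
Legal moves for White: Ke5, Kxd5, Kd3, Kxc3.
White is in check but has 4 legal moves → neither.

neither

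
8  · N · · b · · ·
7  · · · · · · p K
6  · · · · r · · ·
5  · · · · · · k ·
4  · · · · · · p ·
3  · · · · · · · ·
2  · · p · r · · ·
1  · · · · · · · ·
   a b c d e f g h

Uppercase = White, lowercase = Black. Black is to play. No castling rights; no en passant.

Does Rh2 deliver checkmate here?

no

After Rh2: white king on h7; in check: yes, from the black rook on h2.
White has 2 legal replies: Kg8, Kxg7.
In check but a legal move exists → not checkmate.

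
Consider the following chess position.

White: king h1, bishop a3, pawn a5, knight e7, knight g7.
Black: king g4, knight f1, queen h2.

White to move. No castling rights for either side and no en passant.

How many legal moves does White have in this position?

0

White to move; king on h1.
In check: yes, from the black queen on h2.
Legal moves: none.
Count: 0.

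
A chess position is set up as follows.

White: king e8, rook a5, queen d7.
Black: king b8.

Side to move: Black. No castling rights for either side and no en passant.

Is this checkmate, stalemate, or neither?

stalemate

Black to move; black king on b8.
In check: no.
King squares — a7: attacked by Ra5; b7: attacked by Qd7; c7: attacked by Qd7; a8: attacked by Ra5; c8: attacked by Qd7.
Legal moves for Black: none.
Not in check and no legal moves → stalemate.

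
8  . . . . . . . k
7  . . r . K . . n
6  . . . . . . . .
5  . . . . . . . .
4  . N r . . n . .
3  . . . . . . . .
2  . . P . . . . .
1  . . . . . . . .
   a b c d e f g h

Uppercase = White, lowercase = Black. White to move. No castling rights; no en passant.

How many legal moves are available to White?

White to move; king on e7.
In check: yes, from the black rook on c7.
Legal moves: Ke8, Kd8, Kd6.
Count: 3.

3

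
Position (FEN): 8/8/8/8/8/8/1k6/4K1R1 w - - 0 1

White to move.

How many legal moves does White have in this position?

14

White to move; king on e1.
In check: no.
Legal moves: Rg8, Rg7, Rg6, Rg5, Rg4, Rg3, Rg2+, Rh1, Rf1, Kf2, Ke2, Kd2, Kf1, Kd1.
Count: 14.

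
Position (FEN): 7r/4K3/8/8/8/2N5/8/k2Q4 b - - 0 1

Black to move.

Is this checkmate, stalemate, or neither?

Black to move; black king on a1.
In check: yes, from the white queen on d1.
King squares — b1: attacked by Qd1; a2: attacked by Nc3; b2: available.
Legal moves for Black: Kb2.
Black is in check but has 1 legal move → neither.

neither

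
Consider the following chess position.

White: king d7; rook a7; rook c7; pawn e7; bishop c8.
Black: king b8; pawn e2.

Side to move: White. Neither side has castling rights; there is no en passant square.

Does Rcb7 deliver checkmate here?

yes

After Rcb7: black king on b8; in check: yes, from the white rook on b7.
King squares — a7: attacked by Rb7; b7: attacked by Ra7; c7: attacked by Rb7; a8: attacked by Ra7; c8: attacked by Kd7.
Black has no legal moves → checkmate.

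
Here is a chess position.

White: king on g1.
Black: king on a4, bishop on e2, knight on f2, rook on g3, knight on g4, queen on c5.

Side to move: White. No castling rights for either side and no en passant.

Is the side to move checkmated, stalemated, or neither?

White to move; white king on g1.
In check: yes, from the black rook on g3.
King squares — f1: attacked by Be2; h1: attacked by Nf2; f2: attacked by Ng4; g2: attacked by Rg3; h2: attacked by Ng4.
Legal moves for White: none.
In check with no legal moves → checkmate.

checkmate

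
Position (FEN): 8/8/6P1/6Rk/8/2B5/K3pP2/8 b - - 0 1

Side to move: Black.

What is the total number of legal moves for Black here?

Black to move; king on h5.
In check: yes, from the white rook on g5.
Legal moves: Kh6, Kxg5, Kh4.
Count: 3.

3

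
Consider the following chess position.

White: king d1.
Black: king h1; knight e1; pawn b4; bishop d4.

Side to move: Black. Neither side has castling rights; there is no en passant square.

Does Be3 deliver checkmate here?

no

After Be3: white king on d1; in check: no.
White is not in check, so this cannot be checkmate.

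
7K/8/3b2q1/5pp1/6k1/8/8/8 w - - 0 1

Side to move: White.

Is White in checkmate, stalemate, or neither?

stalemate

White to move; white king on h8.
In check: no.
King squares — g7: attacked by Qg6; h7: attacked by Qg6; g8: attacked by Qg6.
Legal moves for White: none.
Not in check and no legal moves → stalemate.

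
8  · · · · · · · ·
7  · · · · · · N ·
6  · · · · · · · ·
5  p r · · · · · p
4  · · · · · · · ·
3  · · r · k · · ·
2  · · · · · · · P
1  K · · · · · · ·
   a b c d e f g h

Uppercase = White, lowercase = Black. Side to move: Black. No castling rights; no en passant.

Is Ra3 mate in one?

After Ra3: white king on a1; in check: yes, from the black rook on a3.
King squares — b1: attacked by Rb5; a2: attacked by Ra3; b2: attacked by Rb5.
White has no legal moves → checkmate.

yes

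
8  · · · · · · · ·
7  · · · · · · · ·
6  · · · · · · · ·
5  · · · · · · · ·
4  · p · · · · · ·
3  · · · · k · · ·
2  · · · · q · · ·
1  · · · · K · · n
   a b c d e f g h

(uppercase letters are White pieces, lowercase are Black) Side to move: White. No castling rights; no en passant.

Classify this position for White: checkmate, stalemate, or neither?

checkmate

White to move; white king on e1.
In check: yes, from the black queen on e2.
King squares — d1: attacked by Qe2; f1: attacked by Qe2; d2: attacked by Qe2; e2: attacked by Ke3; f2: attacked by Nh1.
Legal moves for White: none.
In check with no legal moves → checkmate.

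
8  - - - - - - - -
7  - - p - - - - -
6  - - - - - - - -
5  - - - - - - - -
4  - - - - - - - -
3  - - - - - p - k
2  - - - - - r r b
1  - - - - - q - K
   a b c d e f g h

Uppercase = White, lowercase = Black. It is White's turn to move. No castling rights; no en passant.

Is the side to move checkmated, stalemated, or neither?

checkmate

White to move; white king on h1.
In check: yes, from the black queen on f1.
King squares — g1: attacked by Qf1; g2: attacked by Qf1; h2: attacked by Rg2.
Legal moves for White: none.
In check with no legal moves → checkmate.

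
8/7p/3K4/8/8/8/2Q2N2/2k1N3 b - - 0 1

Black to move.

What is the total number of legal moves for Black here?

Black to move; king on c1.
In check: yes, from the white queen on c2.
Legal moves: none.
Count: 0.

0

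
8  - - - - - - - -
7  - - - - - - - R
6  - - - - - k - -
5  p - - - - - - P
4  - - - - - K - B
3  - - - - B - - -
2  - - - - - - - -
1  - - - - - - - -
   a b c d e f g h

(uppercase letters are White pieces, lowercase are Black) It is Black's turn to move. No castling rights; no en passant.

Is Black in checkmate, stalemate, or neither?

Black to move; black king on f6.
In check: yes, from the white bishop on h4.
Legal moves for Black: Ke6.
Black is in check but has 1 legal move → neither.

neither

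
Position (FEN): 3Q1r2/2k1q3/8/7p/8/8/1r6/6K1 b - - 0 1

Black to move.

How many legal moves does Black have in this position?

5

Black to move; king on c7.
In check: yes, from the white queen on d8.
Legal moves: Kxd8, Kb7, Kc6, Rxd8, Qxd8.
Count: 5.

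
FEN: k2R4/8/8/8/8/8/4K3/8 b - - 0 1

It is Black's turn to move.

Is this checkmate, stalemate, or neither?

neither

Black to move; black king on a8.
In check: yes, from the white rook on d8.
Legal moves for Black: Kb7, Ka7.
Black is in check but has 2 legal moves → neither.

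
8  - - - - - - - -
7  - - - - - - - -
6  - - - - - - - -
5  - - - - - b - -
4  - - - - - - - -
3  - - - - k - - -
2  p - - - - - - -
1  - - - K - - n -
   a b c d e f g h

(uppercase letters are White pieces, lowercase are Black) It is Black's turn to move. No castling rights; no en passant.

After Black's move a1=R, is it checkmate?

yes

After a1=R: white king on d1; in check: yes, from the black rook on a1.
King squares — c1: attacked by Ra1; e1: attacked by Ra1; c2: attacked by Bf5; d2: attacked by Ke3; e2: attacked by Ng1.
White has no legal moves → checkmate.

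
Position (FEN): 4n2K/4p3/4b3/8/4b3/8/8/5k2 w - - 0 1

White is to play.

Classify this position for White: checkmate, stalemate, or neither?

stalemate

White to move; white king on h8.
In check: no.
King squares — g7: attacked by Ne8; h7: attacked by Be4; g8: attacked by Be6.
Legal moves for White: none.
Not in check and no legal moves → stalemate.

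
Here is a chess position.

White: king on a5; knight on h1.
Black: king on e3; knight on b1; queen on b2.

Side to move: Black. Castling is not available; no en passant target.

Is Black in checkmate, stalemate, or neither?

neither

Black to move; black king on e3.
In check: no.
Legal moves for Black include: Kf4, Ke4, Kd4, Kf3, Kd3, Ke2, Kd2, Qh8, Qb8, Qg7, Qb7, Qf6, Qb6+, Qe5+, Qb5+, Qd4, Qb4+, Qc3+, ... (list truncated; more exist).
Black has legal moves and is not in check → neither.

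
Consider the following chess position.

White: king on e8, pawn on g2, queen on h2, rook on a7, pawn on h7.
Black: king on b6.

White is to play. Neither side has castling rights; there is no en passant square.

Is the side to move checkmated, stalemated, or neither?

White to move; white king on e8.
In check: no.
Legal moves for White include: Kf8, Kd8, Kf7, Ke7, Kd7, Ra8, Rg7, Rf7, Re7, Rd7, Rc7, Rb7+, Ra6+, Ra5, Ra4, Ra3, Ra2, Ra1, ... (list truncated; more exist).
White has legal moves and is not in check → neither.

neither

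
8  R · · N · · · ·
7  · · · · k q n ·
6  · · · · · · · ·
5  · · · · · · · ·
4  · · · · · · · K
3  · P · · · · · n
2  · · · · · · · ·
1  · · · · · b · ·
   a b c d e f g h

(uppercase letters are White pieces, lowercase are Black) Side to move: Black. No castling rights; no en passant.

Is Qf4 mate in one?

After Qf4: white king on h4; in check: yes, from the black queen on f4.
King squares — g3: attacked by Qf4; h3: attacked by Bf1; g4: attacked by Qf4; g5: attacked by Nh3; h5: attacked by Ng7.
White has no legal moves → checkmate.

yes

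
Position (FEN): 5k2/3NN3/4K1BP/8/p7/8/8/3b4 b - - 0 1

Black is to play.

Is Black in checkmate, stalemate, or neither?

checkmate

Black to move; black king on f8.
In check: yes, from the white knight on d7.
King squares — e7: attacked by Ke6; f7: attacked by Ke6; g7: attacked by Ph6; e8: attacked by Bg6; g8: attacked by Ne7.
Legal moves for Black: none.
In check with no legal moves → checkmate.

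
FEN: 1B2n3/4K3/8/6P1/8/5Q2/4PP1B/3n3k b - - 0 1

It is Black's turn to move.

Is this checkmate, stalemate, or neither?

Black to move; black king on h1.
In check: yes, from the white queen on f3.
King squares — g1: attacked by Bh2; g2: attacked by Qf3; h2: attacked by Bb8.
Legal moves for Black: none.
In check with no legal moves → checkmate.

checkmate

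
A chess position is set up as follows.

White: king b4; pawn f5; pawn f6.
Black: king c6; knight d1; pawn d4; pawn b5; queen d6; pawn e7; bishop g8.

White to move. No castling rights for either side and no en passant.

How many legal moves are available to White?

1

White to move; king on b4.
In check: yes, from the black queen on d6.
Legal moves: Ka5.
Count: 1.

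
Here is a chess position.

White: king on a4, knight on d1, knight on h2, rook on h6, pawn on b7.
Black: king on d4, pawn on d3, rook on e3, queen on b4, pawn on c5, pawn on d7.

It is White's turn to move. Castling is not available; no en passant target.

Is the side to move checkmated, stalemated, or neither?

checkmate

White to move; white king on a4.
In check: yes, from the black queen on b4.
King squares — a3: attacked by Qb4; b3: attacked by Qb4; b4: attacked by Pc5; a5: attacked by Qb4; b5: attacked by Qb4.
Legal moves for White: none.
In check with no legal moves → checkmate.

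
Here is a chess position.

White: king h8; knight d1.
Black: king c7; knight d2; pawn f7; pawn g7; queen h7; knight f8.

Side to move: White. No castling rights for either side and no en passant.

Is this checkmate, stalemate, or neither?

White to move; white king on h8.
In check: yes, from the black queen on h7.
King squares — g7: attacked by Qh7; h7: attacked by Nf8; g8: attacked by Qh7.
Legal moves for White: none.
In check with no legal moves → checkmate.

checkmate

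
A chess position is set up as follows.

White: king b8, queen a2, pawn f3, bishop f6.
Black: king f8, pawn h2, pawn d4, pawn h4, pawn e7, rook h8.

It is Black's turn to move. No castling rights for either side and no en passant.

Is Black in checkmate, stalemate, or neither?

neither

Black to move; black king on f8.
In check: no.
Legal moves for Black: Rg8, Rh7, Rh6, Rh5, Ke8, exf6, e6, h3, d3, h1=Q, h1=R, h1=B, h1=N, e5.
Black has 14 legal moves and is not in check → neither.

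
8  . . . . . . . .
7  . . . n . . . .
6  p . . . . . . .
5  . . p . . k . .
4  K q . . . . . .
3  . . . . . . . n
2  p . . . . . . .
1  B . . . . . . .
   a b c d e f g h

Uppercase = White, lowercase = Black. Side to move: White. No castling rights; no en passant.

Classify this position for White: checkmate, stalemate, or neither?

White to move; white king on a4.
In check: yes, from the black queen on b4.
King squares — a3: attacked by Qb4; b3: attacked by Qb4; b4: attacked by Pc5; a5: attacked by Qb4; b5: attacked by Qb4.
Legal moves for White: none.
In check with no legal moves → checkmate.

checkmate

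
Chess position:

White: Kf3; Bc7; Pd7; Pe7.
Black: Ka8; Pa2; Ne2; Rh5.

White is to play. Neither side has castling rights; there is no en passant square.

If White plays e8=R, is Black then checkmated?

After e8=R: black king on a8; in check: yes, from the white rook on e8.
Black has 2 legal replies: Kb7, Ka7.
In check but a legal move exists → not checkmate.

no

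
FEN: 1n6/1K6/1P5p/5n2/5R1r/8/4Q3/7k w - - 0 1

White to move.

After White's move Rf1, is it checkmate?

yes

After Rf1: black king on h1; in check: yes, from the white rook on f1.
King squares — g1: attacked by Rf1; g2: attacked by Qe2; h2: attacked by Qe2.
Black has no legal moves → checkmate.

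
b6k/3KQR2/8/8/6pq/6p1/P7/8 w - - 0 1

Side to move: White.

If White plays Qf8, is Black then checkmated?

After Qf8: black king on h8; in check: yes, from the white queen on f8.
King squares — g7: attacked by Rf7; h7: attacked by Rf7; g8: attacked by Qf8.
Black has no legal moves → checkmate.

yes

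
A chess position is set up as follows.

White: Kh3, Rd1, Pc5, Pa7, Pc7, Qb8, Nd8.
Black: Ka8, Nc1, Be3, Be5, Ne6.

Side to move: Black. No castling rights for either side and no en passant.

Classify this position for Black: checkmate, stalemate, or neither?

Black to move; black king on a8.
In check: yes, from the white queen on b8.
King squares — a7: attacked by Qb8; b7: attacked by Qb8; b8: attacked by Pa7.
Legal moves for Black: none.
In check with no legal moves → checkmate.

checkmate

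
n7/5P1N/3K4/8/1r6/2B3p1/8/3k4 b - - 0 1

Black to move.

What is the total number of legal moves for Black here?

20

Black to move; king on d1.
In check: no.
Legal moves: Nc7, Nb6, Rb8, Rb7, Rb6+, Rb5, Rh4, Rg4, Rf4, Re4, Rd4+, Rc4, Ra4, Rb3, Rb2, Rb1, Ke2, Kc2, Kc1, g2.
Count: 20.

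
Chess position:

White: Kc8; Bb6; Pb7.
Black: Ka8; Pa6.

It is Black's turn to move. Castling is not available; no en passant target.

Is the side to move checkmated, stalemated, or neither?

Black to move; black king on a8.
In check: yes, from the white pawn on b7.
King squares — a7: attacked by Bb6; b7: attacked by Kc8; b8: attacked by Kc8.
Legal moves for Black: none.
In check with no legal moves → checkmate.

checkmate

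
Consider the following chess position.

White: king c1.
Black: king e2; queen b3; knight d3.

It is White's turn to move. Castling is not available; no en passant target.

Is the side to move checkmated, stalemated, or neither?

White to move; white king on c1.
In check: yes, from the black knight on d3.
King squares — b1: attacked by Qb3; d1: attacked by Ke2; b2: attacked by Qb3; c2: attacked by Qb3; d2: attacked by Ke2.
Legal moves for White: none.
In check with no legal moves → checkmate.

checkmate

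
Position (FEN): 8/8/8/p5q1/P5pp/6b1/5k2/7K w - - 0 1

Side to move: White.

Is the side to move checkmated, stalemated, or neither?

stalemate

White to move; white king on h1.
In check: no.
King squares — g1: attacked by Kf2; g2: attacked by Kf2; h2: attacked by Bg3.
Legal moves for White: none.
Not in check and no legal moves → stalemate.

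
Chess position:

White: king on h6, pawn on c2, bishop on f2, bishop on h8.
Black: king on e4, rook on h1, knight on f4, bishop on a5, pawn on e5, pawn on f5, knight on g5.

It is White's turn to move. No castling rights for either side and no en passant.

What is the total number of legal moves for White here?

3

White to move; king on h6.
In check: yes, from the black rook on h1.
Legal moves: Kg7, Kxg5, Bh4.
Count: 3.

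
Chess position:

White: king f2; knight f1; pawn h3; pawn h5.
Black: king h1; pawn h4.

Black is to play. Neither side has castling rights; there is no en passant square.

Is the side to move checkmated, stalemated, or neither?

stalemate

Black to move; black king on h1.
In check: no.
King squares — g1: attacked by Kf2; g2: attacked by Kf2; h2: attacked by Nf1.
Legal moves for Black: none.
Not in check and no legal moves → stalemate.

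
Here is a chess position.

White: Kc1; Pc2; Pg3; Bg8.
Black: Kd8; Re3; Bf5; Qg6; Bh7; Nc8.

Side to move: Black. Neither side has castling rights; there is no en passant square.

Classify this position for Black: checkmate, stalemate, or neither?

Black to move; black king on d8.
In check: no.
Legal moves for Black include: Ke8, Ke7, Kd7, Kc7, Ne7, Na7, Nd6, Nb6, Bxg8, Qxg8, Qe8, Qg7, Qf7, Qh6, Qf6, Qe6, Qd6, Qc6, ... (list truncated; more exist).
Black has legal moves and is not in check → neither.

neither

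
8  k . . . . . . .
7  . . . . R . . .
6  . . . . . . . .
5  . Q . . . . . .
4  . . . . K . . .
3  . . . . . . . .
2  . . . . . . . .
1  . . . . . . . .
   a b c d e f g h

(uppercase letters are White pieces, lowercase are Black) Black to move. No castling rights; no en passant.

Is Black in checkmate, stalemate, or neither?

Black to move; black king on a8.
In check: no.
King squares — a7: attacked by Re7; b7: attacked by Qb5; b8: attacked by Qb5.
Legal moves for Black: none.
Not in check and no legal moves → stalemate.

stalemate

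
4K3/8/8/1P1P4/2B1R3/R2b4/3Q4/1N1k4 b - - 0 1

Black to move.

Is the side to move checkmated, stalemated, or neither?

Black to move; black king on d1.
In check: yes, from the white queen on d2.
King squares — c1: attacked by Qd2; e1: attacked by Qd2; c2: attacked by Qd2; d2: attacked by Nb1; e2: attacked by Qd2.
Legal moves for Black: none.
In check with no legal moves → checkmate.

checkmate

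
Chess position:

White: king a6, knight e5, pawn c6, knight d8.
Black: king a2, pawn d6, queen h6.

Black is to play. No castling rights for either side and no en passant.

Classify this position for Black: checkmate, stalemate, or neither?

neither

Black to move; black king on a2.
In check: no.
Legal moves for Black include: Qh8, Qf8, Qh7, Qg7, Qg6, Qf6, Qe6, Qh5, Qg5, Qh4, Qf4, Qh3, Qe3, Qh2, Qd2, Qh1, Qc1, Kb3, ... (list truncated; more exist).
Black has legal moves and is not in check → neither.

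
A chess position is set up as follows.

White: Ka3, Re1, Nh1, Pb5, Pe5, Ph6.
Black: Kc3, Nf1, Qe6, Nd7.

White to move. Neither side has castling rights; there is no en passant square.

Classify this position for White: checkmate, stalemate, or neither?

neither

White to move; white king on a3.
In check: no.
Legal moves for White: Ka4, Ng3, Nf2, Re4, Re3+, Re2, Rxf1, Rd1, Rc1+, Rb1, Ra1, h7, b6.
White has 13 legal moves and is not in check → neither.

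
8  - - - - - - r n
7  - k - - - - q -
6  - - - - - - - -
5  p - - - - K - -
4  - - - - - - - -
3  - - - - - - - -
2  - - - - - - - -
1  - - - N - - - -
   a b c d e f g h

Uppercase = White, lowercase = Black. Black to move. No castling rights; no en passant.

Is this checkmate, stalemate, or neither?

neither

Black to move; black king on b7.
In check: no.
Legal moves for Black include: Nf7, Ng6, Rf8+, Re8, Rd8, Rc8, Rb8, Ra8, Qf8+, Qh7+, Qf7+, Qe7, Qd7+, Qc7, Qh6, Qg6+, Qf6+, Qg5+, ... (list truncated; more exist).
Black has legal moves and is not in check → neither.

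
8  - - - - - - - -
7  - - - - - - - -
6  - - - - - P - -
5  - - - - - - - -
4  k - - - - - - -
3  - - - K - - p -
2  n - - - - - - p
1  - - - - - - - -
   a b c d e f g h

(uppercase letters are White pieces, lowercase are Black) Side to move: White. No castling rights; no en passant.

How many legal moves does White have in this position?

8

White to move; king on d3.
In check: no.
Legal moves: Ke4, Kd4, Kc4, Ke3, Ke2, Kd2, Kc2, f7.
Count: 8.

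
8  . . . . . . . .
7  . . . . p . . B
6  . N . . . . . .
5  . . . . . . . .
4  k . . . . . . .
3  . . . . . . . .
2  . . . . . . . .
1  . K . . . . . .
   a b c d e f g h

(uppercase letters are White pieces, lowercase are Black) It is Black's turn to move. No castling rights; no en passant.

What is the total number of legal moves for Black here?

Black to move; king on a4.
In check: yes, from the white knight on b6.
Legal moves: Kb5, Ka5, Kb4, Kb3, Ka3.
Count: 5.

5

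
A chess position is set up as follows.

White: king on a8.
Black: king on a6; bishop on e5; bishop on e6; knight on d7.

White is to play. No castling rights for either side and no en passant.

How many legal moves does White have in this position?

0

White to move; king on a8.
In check: no.
Legal moves: none.
Count: 0.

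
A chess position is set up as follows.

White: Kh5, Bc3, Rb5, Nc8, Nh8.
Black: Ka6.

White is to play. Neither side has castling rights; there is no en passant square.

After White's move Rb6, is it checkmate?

yes

After Rb6: black king on a6; in check: yes, from the white rook on b6.
King squares — a5: attacked by Bc3; b5: attacked by Rb6; b6: attacked by Nc8; a7: attacked by Nc8; b7: attacked by Rb6.
Black has no legal moves → checkmate.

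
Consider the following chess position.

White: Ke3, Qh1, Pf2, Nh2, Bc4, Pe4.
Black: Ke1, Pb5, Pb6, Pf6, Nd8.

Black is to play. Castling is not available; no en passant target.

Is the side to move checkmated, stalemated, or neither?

checkmate

Black to move; black king on e1.
In check: yes, from the white queen on h1.
King squares — d1: attacked by Qh1; f1: attacked by Qh1; d2: attacked by Ke3; e2: attacked by Ke3; f2: attacked by Ke3.
Legal moves for Black: none.
In check with no legal moves → checkmate.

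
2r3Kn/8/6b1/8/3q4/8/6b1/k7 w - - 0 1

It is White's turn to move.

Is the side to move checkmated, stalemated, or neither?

checkmate

White to move; white king on g8.
In check: yes, from the black rook on c8.
King squares — f7: attacked by Bg6; g7: attacked by Qd4; h7: attacked by Bg6; f8: attacked by Rc8; h8: attacked by Qd4.
Legal moves for White: none.
In check with no legal moves → checkmate.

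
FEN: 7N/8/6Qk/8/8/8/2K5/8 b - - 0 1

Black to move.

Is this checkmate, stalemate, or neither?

Black to move; black king on h6.
In check: yes, from the white queen on g6.
King squares — g5: attacked by Qg6; h5: attacked by Qg6; g6: attacked by Nh8; g7: attacked by Qg6; h7: attacked by Qg6.
Legal moves for Black: none.
In check with no legal moves → checkmate.

checkmate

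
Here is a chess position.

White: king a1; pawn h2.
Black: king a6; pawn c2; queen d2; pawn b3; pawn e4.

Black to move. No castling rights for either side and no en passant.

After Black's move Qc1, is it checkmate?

After Qc1: white king on a1; in check: yes, from the black queen on c1.
King squares — b1: attacked by Qc1; a2: attacked by Pb3; b2: attacked by Qc1.
White has no legal moves → checkmate.

yes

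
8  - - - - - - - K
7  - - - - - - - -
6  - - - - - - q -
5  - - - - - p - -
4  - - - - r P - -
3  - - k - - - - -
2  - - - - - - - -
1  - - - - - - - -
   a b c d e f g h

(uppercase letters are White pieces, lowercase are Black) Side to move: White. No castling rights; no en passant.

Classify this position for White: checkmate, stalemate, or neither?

White to move; white king on h8.
In check: no.
King squares — g7: attacked by Qg6; h7: attacked by Qg6; g8: attacked by Qg6.
Legal moves for White: none.
Not in check and no legal moves → stalemate.

stalemate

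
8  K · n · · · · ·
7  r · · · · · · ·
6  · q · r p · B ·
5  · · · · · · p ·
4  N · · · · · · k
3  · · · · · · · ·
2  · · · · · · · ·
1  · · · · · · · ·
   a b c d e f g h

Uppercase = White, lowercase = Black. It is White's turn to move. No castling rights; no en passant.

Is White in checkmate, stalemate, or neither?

checkmate

White to move; white king on a8.
In check: yes, from the black rook on a7.
King squares — a7: attacked by Qb6; b7: attacked by Qb6; b8: attacked by Qb6.
Legal moves for White: none.
In check with no legal moves → checkmate.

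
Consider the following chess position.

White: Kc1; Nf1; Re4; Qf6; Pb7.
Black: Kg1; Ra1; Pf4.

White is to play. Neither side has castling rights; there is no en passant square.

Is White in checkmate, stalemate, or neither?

neither

White to move; white king on c1.
In check: yes, from the black rook on a1.
Legal moves for White: Kd2, Kc2, Kb2, Qxa1.
White is in check but has 4 legal moves → neither.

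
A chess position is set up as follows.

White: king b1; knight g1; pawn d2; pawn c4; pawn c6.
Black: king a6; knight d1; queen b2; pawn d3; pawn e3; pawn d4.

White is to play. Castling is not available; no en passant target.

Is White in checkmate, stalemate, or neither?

checkmate

White to move; white king on b1.
In check: yes, from the black queen on b2.
King squares — a1: attacked by Qb2; c1: attacked by Qb2; a2: attacked by Qb2; b2: attacked by Nd1; c2: attacked by Qb2.
Legal moves for White: none.
In check with no legal moves → checkmate.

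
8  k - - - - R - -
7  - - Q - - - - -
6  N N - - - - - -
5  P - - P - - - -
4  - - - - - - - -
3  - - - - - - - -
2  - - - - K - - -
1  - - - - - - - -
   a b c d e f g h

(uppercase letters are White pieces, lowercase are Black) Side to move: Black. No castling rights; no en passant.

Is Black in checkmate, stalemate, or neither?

Black to move; black king on a8.
In check: yes, from the white knight on b6 and the white rook on f8.
King squares — a7: attacked by Qc7; b7: attacked by Qc7; b8: attacked by Na6.
Legal moves for Black: none.
In check with no legal moves → checkmate.

checkmate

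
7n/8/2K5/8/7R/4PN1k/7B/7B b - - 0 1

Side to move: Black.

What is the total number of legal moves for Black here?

Black to move; king on h3.
In check: yes, from the white rook on h4.
Legal moves: none.
Count: 0.

0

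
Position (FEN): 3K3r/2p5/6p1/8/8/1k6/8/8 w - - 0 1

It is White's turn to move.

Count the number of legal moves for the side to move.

White to move; king on d8.
In check: yes, from the black rook on h8.
Legal moves: Ke7, Kd7, Kxc7.
Count: 3.

3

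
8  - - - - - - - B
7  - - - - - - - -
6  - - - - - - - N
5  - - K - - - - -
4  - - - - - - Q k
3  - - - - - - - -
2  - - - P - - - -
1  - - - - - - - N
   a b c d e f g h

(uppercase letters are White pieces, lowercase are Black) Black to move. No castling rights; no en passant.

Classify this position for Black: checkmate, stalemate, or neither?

Black to move; black king on h4.
In check: yes, from the white queen on g4.
King squares — g3: attacked by Nh1; h3: attacked by Qg4; g4: attacked by Nh6; g5: attacked by Qg4; h5: attacked by Qg4.
Legal moves for Black: none.
In check with no legal moves → checkmate.

checkmate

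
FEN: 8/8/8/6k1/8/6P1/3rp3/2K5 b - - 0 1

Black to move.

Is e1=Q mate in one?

yes

After e1=Q: white king on c1; in check: yes, from the black queen on e1.
King squares — b1: attacked by Qe1; d1: attacked by Qe1; b2: attacked by Rd2; c2: attacked by Rd2; d2: attacked by Qe1.
White has no legal moves → checkmate.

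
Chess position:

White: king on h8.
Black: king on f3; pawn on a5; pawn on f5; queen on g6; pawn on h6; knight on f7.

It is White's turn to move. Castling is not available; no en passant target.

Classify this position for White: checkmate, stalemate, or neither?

checkmate

White to move; white king on h8.
In check: yes, from the black knight on f7.
King squares — g7: attacked by Qg6; h7: attacked by Qg6; g8: attacked by Qg6.
Legal moves for White: none.
In check with no legal moves → checkmate.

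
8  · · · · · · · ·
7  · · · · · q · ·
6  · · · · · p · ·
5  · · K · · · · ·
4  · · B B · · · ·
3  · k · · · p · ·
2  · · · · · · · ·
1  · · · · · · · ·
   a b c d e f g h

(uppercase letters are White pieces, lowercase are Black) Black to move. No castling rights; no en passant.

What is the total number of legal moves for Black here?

Black to move; king on b3.
In check: yes, from the white bishop on c4.
Legal moves: Ka4, Ka3, Kc2, Qxc4+.
Count: 4.

4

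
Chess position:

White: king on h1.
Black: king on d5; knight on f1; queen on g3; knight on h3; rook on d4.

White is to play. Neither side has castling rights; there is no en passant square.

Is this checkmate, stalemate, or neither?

White to move; white king on h1.
In check: no.
King squares — g1: attacked by Qg3; g2: attacked by Qg3; h2: attacked by Nf1.
Legal moves for White: none.
Not in check and no legal moves → stalemate.

stalemate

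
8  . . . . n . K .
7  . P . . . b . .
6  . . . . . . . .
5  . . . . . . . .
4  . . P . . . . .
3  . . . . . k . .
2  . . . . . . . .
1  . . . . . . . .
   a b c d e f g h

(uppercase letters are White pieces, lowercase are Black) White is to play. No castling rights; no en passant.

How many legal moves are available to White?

White to move; king on g8.
In check: yes, from the black bishop on f7.
Legal moves: Kh8, Kf8, Kh7, Kxf7.
Count: 4.

4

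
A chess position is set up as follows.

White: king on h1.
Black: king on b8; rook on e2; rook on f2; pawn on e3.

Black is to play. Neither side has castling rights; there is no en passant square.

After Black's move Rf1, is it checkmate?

After Rf1: white king on h1; in check: yes, from the black rook on f1.
King squares — g1: attacked by Rf1; g2: attacked by Re2; h2: attacked by Re2.
White has no legal moves → checkmate.

yes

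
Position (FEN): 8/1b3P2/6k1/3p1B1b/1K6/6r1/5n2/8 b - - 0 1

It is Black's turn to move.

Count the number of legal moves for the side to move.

Black to move; king on g6.
In check: yes, from the white bishop on f5.
Legal moves: Kg7, Kxf7, Kh6, Kf6, Kg5, Kxf5.
Count: 6.

6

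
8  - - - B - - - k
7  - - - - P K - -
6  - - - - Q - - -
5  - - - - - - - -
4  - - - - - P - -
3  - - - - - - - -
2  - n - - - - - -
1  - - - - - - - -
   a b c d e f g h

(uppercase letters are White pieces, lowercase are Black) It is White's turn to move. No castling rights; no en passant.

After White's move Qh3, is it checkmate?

yes

After Qh3: black king on h8; in check: yes, from the white queen on h3.
King squares — g7: attacked by Kf7; h7: attacked by Qh3; g8: attacked by Kf7.
Black has no legal moves → checkmate.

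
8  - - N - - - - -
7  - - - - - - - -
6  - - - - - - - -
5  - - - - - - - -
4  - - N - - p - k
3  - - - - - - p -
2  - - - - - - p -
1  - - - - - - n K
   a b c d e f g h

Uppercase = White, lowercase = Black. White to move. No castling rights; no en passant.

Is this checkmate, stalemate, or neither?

neither

White to move; white king on h1.
In check: yes, from the black pawn on g2.
King squares — g1: available; g2: available; h2: attacked by Pg3.
Legal moves for White: Kxg2, Kxg1.
White is in check but has 2 legal moves → neither.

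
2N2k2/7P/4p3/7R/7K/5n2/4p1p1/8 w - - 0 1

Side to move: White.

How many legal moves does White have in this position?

3

White to move; king on h4.
In check: yes, from the black knight on f3.
Legal moves: Kg4, Kh3, Kg3.
Count: 3.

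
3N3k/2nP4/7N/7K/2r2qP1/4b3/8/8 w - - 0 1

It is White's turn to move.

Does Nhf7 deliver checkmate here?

no

After Nhf7: black king on h8; in check: yes, from the white knight on f7.
Black has 4 legal replies: Kg8, Kh7, Kg7, Qxf7+.
In check but a legal move exists → not checkmate.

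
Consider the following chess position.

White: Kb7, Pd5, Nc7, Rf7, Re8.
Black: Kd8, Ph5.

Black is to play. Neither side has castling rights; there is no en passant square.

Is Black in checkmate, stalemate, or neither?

checkmate

Black to move; black king on d8.
In check: yes, from the white rook on e8.
King squares — c7: attacked by Kb7; d7: attacked by Rf7; e7: attacked by Rf7; c8: attacked by Kb7; e8: attacked by Nc7.
Legal moves for Black: none.
In check with no legal moves → checkmate.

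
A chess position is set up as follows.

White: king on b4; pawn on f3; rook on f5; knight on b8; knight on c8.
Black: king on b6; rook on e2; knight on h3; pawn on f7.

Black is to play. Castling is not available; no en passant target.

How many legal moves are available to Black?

2

Black to move; king on b6.
In check: yes, from the white knight on c8.
Legal moves: Kc7, Kb7.
Count: 2.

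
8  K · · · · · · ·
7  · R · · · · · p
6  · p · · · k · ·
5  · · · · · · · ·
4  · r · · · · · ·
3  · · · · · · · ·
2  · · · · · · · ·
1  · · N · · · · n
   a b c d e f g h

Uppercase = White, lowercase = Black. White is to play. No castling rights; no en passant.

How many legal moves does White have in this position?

White to move; king on a8.
In check: no.
Legal moves: Kb8, Ka7, Rb8, Rxh7, Rg7, Rf7+, Re7, Rd7, Rc7, Ra7, Rxb6+, Nd3, Nb3, Ne2, Na2.
Count: 15.

15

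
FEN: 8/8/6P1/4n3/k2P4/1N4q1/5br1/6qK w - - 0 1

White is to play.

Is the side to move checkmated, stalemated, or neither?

White to move; white king on h1.
In check: yes, from the black queen on g1.
King squares — g1: attacked by Bf2; g2: attacked by Qg1; h2: attacked by Qg1.
Legal moves for White: none.
In check with no legal moves → checkmate.

checkmate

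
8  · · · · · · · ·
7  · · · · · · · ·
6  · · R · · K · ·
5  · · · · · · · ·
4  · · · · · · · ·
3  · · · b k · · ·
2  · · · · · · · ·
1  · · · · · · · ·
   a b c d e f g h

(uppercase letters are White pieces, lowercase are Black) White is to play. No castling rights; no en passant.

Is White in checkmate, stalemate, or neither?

White to move; white king on f6.
In check: no.
Legal moves for White: Kg7, Kf7, Ke7, Ke6, Kg5, Ke5, Rc8, Rc7, Re6+, Rd6, Rb6, Ra6, Rc5, Rc4, Rc3, Rc2, Rc1.
White has 17 legal moves and is not in check → neither.

neither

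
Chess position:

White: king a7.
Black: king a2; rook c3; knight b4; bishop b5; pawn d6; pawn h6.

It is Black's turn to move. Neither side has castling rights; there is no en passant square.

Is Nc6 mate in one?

After Nc6: white king on a7; in check: yes, from the black knight on c6.
White has 3 legal replies: Ka8, Kb7, Kb6.
In check but a legal move exists → not checkmate.

no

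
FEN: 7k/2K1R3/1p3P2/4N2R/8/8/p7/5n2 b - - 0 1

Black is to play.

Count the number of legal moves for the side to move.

Black to move; king on h8.
In check: yes, from the white rook on h5.
Legal moves: Kg8.
Count: 1.

1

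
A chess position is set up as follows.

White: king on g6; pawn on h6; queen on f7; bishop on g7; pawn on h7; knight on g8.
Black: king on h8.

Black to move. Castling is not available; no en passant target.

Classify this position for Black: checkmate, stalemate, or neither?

Black to move; black king on h8.
In check: yes, from the white bishop on g7.
King squares — g7: attacked by Kg6; h7: attacked by Kg6; g8: attacked by Qf7.
Legal moves for Black: none.
In check with no legal moves → checkmate.

checkmate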